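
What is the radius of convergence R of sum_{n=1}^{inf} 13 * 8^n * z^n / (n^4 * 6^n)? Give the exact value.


Step 1: General term a_n = 13 * 8^n / (n^4 * 6^n)
Step 2: By the root test, |a_n|^(1/n) = 13^(1/n) * 8 / (n^(4/n) * 6) -> 8/6 as n -> infinity (since 13^(1/n) -> 1 and n^(4/n) -> 1)
Step 3: R = 1/lim|a_n|^(1/n) = 6/8 = 3/4

3/4


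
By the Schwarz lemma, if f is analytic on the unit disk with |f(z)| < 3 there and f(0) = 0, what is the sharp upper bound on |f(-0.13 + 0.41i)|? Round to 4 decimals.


Step 1: g = f/3 maps D -> D with g(0) = 0, so by the Schwarz lemma |g(z)| <= |z|, i.e. |f(z)| <= 3|z|; this is sharp (f(z) = 3z).
Step 2: |z0|^2 = (-0.13)^2 + 0.41^2 = 0.185
Step 3: |z0| = sqrt(0.185) = 0.430116
Step 4: Best bound = 3 * |z0| = 3 * 0.430116 = 1.2903

1.2903


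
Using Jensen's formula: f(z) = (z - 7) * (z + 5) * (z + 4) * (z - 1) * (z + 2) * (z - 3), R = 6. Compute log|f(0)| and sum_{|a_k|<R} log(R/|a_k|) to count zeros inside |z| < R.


Jensen's formula: (1/2pi)*integral log|f(Re^it)|dt = log|f(0)| + sum_{|a_k|<R} log(R/|a_k|)
Step 1: f(0) = (-7) * 5 * 4 * (-1) * 2 * (-3) = -840
Step 2: log|f(0)| = log|7| + log|-5| + log|-4| + log|1| + log|-2| + log|3| = 6.7334
Step 3: Zeros inside |z| < 6: -5, -4, 1, -2, 3
Step 4: Jensen sum = log(6/5) + log(6/4) + log(6/1) + log(6/2) + log(6/3) = 4.1713
Step 5: n(R) = number of terms in the Jensen sum = count of zeros inside |z| < 6 = 5

5


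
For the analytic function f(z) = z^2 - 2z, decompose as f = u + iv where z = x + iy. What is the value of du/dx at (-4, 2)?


Step 1: f(z) = (x+iy)^2 - 2(x+iy) + 0
Step 2: u = (x^2 - y^2) - 2x + 0
Step 3: u_x = 2x - 2
Step 4: At (-4, 2): u_x = -8 - 2 = -10

-10


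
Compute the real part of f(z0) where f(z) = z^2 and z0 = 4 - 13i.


Step 1: z0 = 4 - 13i
Step 2: z0^2 = 4^2 - (-13)^2 - 104i
Step 3: real part = 16 - 169 = -153

-153


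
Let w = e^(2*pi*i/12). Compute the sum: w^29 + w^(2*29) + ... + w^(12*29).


Step 1: The sum sum_{j=1}^{n} w^(k*j) equals n if n | k, else 0.
Step 2: Here n = 12, k = 29
Step 3: Does n divide k? 12 | 29 -> False
Step 4: Sum = 0

0


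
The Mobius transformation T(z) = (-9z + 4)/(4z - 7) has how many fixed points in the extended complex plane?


Step 1: Fixed points satisfy T(z) = z
Step 2: 4z^2 + 2z - 4 = 0
Step 3: Discriminant = 2^2 - 4*4*(-4) = 68
Step 4: Number of fixed points = 2

2


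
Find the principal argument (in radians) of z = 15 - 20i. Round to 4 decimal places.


Step 1: z = 15 - 20i
Step 2: arg(z) = atan2(-20, 15)
Step 3: arg(z) = -0.9273

-0.9273


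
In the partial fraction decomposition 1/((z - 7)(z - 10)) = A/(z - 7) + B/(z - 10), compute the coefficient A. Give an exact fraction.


Step 1: Multiply both sides by (z - 7) and set z = 7
Step 2: A = 1 / (7 - 10)
Step 3: A = 1 / (-3)
Step 4: A = -1/3

-1/3


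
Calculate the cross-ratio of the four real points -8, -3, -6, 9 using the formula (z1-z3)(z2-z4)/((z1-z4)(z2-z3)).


Step 1: (z1-z3)(z2-z4) = (-2) * (-12) = 24
Step 2: (z1-z4)(z2-z3) = (-17) * 3 = -51
Step 3: Cross-ratio = -24/51 = -8/17

-8/17


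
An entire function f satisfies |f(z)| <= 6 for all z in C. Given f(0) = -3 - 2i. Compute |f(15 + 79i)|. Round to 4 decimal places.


Step 1: By Liouville's theorem, a bounded entire function is constant.
Step 2: f(z) = f(0) = -3 - 2i for all z.
Step 3: |f(w)| = |-3 - 2i| = sqrt(9 + 4)
Step 4: = 3.6056

3.6056


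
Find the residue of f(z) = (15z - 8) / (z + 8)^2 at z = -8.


Step 1: Pole of order 2 at z = -8
Step 2: Res = lim d/dz [(z + 8)^2 * f(z)] as z -> -8
Step 3: (z + 8)^2 * f(z) = 15z - 8
Step 4: d/dz[15z - 8] = 15

15


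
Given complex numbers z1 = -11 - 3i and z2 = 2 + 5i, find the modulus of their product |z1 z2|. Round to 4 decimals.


Step 1: |z1| = sqrt((-11)^2 + (-3)^2) = sqrt(130)
Step 2: |z2| = sqrt(2^2 + 5^2) = sqrt(29)
Step 3: |z1*z2| = |z1|*|z2| = sqrt(130) * sqrt(29) = sqrt(130 * 29) = sqrt(3770)
Step 4: = 61.4003

61.4003


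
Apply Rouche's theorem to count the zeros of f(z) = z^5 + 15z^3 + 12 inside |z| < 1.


Step 1: On |z| = 1 the three terms have sizes |z^5| = 1^5 = 1, |15z^3| = 15*1^3 = 15, |12| = 12
Step 2: The dominant term is g(z) = 15z^3; let h(z) = z^5 + 12 so f = g + h
Step 3: On |z| = 1: |g| = 15 and |h| <= 1 + 12 = 13
Step 4: Since 15 > 13, |h| < |g| on |z| = 1, so by Rouche f has the same number of zeros as g inside |z| < 1
Step 5: g(z) = 15z^3 has 3 zeros (at the origin, multiplicity 3) inside |z| < 1. Answer = 3

3


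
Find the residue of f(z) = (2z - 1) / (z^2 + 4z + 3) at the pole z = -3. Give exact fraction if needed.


Step 1: Q(z) = z^2 + 4z + 3 = (z + 3)(z + 1)
Step 2: Q'(z) = 2z + 4
Step 3: Q'(-3) = -2, P(-3) = -7
Step 4: Res = P(-3)/Q'(-3) = -7/(-2) = 7/2

7/2


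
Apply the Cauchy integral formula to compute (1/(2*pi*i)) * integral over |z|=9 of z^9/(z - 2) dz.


Step 1: f(z) = z^9, a = 2 is inside |z| = 9
Step 2: By Cauchy integral formula: (1/(2pi*i)) * integral = f(a)
Step 3: f(2) = 2^9 = 512

512


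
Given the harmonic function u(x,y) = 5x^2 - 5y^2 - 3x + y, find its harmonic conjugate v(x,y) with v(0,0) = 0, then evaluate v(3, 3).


Step 1: v_x = -u_y = 10y - 1
Step 2: v_y = u_x = 10x - 3
Step 3: v = 10xy - x - 3y + C
Step 4: v(0,0) = 0 => C = 0
Step 5: v(3, 3) = 78

78


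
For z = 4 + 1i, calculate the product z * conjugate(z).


Step 1: conj(z) = 4 - 1i
Step 2: z * conj(z) = 4^2 + 1^2
Step 3: = 16 + 1 = 17

17


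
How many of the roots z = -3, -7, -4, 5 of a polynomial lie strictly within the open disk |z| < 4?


Step 1: Check each root:
  z = -3: |-3| = 3 < 4
  z = -7: |-7| = 7 >= 4
  z = -4: |-4| = 4 >= 4
  z = 5: |5| = 5 >= 4
Step 2: Count = 1

1


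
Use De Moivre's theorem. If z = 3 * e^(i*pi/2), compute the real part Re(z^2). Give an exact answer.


Step 1: By De Moivre's theorem, z^2 = 3^2 * e^(i*2*pi/2) = 9 * (cos(pi) + i*sin(pi))
Step 2: |z|^2 = 3^2 = 9
Step 3: The angle pi already lies in [0, 2*pi)
Step 4: cos(pi) = -1
Step 5: Re(z^2) = 9 * (-1) = -9

-9


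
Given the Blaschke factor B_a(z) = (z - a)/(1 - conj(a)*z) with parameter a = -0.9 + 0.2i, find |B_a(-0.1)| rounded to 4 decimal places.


Step 1: Numerator z0 - a = -0.1 - (-0.9 + 0.2i) = 0.8 - 0.2i
Step 2: Denominator 1 - conj(a)*z0 = 1 - (-0.9 - 0.2i)*(-0.1) = 0.91 - 0.02i
Step 3: |z0 - a|^2 = 0.8^2 + (-0.2)^2 = 0.68; |1 - conj(a)*z0|^2 = 0.91^2 + (-0.02)^2 = 0.8285
Step 4: |B_a(-0.1)| = sqrt(0.68 / 0.8285) = sqrt(0.82076)
Step 5: = 0.906

0.906


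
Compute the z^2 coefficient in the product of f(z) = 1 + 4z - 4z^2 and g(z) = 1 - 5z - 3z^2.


Step 1: z^2 term in f*g comes from: (1)*(-3z^2) + (4z)*(-5z) + (-4z^2)*(1)
Step 2: = -3 - 20 - 4
Step 3: = -27

-27


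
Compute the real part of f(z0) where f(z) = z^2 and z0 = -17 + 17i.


Step 1: z0 = -17 + 17i
Step 2: z0^2 = (-17)^2 - 17^2 - 578i
Step 3: real part = 289 - 289 = 0

0


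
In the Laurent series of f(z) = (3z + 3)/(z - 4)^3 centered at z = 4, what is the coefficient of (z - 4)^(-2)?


Step 1: Write the numerator in powers of (z - 4): 3z + 3 = 3(z - 4) + (3*4 + 3) = 3(z - 4) + 15
Step 2: Divide by (z - 4)^3: f(z) = 15(z - 4)^(-3) + 3(z - 4)^(-2)
Step 3: This finite sum is the Laurent series of f about z = 4.
Step 4: Coefficient of (z - 4)^(-2) = coefficient of (z - 4) in the re-centred numerator = 3

3


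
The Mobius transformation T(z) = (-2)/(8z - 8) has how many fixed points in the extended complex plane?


Step 1: Fixed points satisfy T(z) = z
Step 2: 8z^2 - 8z + 2 = 0
Step 3: Discriminant = (-8)^2 - 4*8*2 = 0
Step 4: Number of fixed points = 1

1


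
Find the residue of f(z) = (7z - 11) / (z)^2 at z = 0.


Step 1: Pole of order 2 at z = 0
Step 2: Res = lim d/dz [(z)^2 * f(z)] as z -> 0
Step 3: (z)^2 * f(z) = 7z - 11
Step 4: d/dz[7z - 11] = 7

7


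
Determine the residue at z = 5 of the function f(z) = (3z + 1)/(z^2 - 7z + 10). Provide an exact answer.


Step 1: Q(z) = z^2 - 7z + 10 = (z - 5)(z - 2)
Step 2: Q'(z) = 2z - 7
Step 3: Q'(5) = 3, P(5) = 16
Step 4: Res = P(5)/Q'(5) = 16/3 = 16/3

16/3


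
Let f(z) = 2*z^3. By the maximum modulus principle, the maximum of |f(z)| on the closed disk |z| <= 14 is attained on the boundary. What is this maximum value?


Step 1: On |z| = 14, |f(z)| = 2 * |z|^3 = 2 * 14^3
Step 2: By maximum modulus principle, maximum is on boundary.
Step 3: Maximum = 2 * 2744 = 5488

5488


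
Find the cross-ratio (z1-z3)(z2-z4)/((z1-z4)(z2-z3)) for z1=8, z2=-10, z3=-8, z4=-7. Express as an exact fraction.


Step 1: (z1-z3)(z2-z4) = 16 * (-3) = -48
Step 2: (z1-z4)(z2-z3) = 15 * (-2) = -30
Step 3: Cross-ratio = 48/30 = 8/5

8/5


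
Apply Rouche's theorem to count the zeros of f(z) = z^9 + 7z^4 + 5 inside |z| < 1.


Step 1: On |z| = 1 the three terms have sizes |z^9| = 1^9 = 1, |7z^4| = 7*1^4 = 7, |5| = 5
Step 2: The dominant term is g(z) = 7z^4; let h(z) = z^9 + 5 so f = g + h
Step 3: On |z| = 1: |g| = 7 and |h| <= 1 + 5 = 6
Step 4: Since 7 > 6, |h| < |g| on |z| = 1, so by Rouche f has the same number of zeros as g inside |z| < 1
Step 5: g(z) = 7z^4 has 4 zeros (at the origin, multiplicity 4) inside |z| < 1. Answer = 4

4


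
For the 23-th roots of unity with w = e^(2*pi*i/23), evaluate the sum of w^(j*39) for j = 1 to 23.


Step 1: The sum sum_{j=1}^{n} w^(k*j) equals n if n | k, else 0.
Step 2: Here n = 23, k = 39
Step 3: Does n divide k? 23 | 39 -> False
Step 4: Sum = 0

0


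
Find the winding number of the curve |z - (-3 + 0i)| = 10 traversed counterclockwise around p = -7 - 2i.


Step 1: Center c = (-3, 0), radius = 10
Step 2: |p - c|^2 = (-4)^2 + (-2)^2 = 20
Step 3: r^2 = 100
Step 4: |p-c| < r so winding number = 1

1


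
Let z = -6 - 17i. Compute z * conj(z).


Step 1: conj(z) = -6 + 17i
Step 2: z * conj(z) = (-6)^2 + (-17)^2
Step 3: = 36 + 289 = 325

325


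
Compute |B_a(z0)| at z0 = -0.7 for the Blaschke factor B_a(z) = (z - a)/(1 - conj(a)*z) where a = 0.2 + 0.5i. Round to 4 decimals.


Step 1: Numerator z0 - a = -0.7 - (0.2 + 0.5i) = -0.9 - 0.5i
Step 2: Denominator 1 - conj(a)*z0 = 1 - (0.2 - 0.5i)*(-0.7) = 1.14 - 0.35i
Step 3: |z0 - a|^2 = (-0.9)^2 + (-0.5)^2 = 1.06; |1 - conj(a)*z0|^2 = 1.14^2 + (-0.35)^2 = 1.4221
Step 4: |B_a(-0.7)| = sqrt(1.06 / 1.4221) = sqrt(0.745377)
Step 5: = 0.8634

0.8634


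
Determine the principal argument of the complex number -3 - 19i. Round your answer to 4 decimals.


Step 1: z = -3 - 19i
Step 2: arg(z) = atan2(-19, -3)
Step 3: arg(z) = -1.7274

-1.7274


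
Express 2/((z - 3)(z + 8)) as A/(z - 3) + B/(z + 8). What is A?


Step 1: Multiply both sides by (z - 3) and set z = 3
Step 2: A = 2 / (3 + 8)
Step 3: A = 2 / 11
Step 4: A = 2/11

2/11


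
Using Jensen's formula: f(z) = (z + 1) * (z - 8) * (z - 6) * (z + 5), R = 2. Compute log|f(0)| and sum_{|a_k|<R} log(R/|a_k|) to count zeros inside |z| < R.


Jensen's formula: (1/2pi)*integral log|f(Re^it)|dt = log|f(0)| + sum_{|a_k|<R} log(R/|a_k|)
Step 1: f(0) = 1 * (-8) * (-6) * 5 = 240
Step 2: log|f(0)| = log|-1| + log|8| + log|6| + log|-5| = 5.4806
Step 3: Zeros inside |z| < 2: -1
Step 4: Jensen sum = log(2/1) = 0.6931
Step 5: n(R) = number of terms in the Jensen sum = count of zeros inside |z| < 2 = 1

1


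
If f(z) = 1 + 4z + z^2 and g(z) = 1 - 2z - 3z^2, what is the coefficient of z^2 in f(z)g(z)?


Step 1: z^2 term in f*g comes from: (1)*(-3z^2) + (4z)*(-2z) + (z^2)*(1)
Step 2: = -3 - 8 + 1
Step 3: = -10

-10


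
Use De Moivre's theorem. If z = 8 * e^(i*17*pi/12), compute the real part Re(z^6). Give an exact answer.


Step 1: By De Moivre's theorem, z^6 = 8^6 * e^(i*6*17*pi/12) = 262144 * (cos(17*pi/2) + i*sin(17*pi/2))
Step 2: |z|^6 = 8^6 = 262144
Step 3: Reduce the angle mod 2*pi: 17*pi/2 - 8*pi = pi/2
Step 4: cos(pi/2) = 0
Step 5: Re(z^6) = 262144 * 0 = 0

0


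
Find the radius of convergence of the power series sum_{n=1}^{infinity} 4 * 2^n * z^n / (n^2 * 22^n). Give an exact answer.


Step 1: General term a_n = 4 * 2^n / (n^2 * 22^n)
Step 2: By the root test, |a_n|^(1/n) = 4^(1/n) * 2 / (n^(2/n) * 22) -> 2/22 as n -> infinity (since 4^(1/n) -> 1 and n^(2/n) -> 1)
Step 3: R = 1/lim|a_n|^(1/n) = 22/2 = 11

11


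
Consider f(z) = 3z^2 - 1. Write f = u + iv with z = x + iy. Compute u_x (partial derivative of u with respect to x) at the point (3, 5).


Step 1: f(z) = 3(x+iy)^2 - 1
Step 2: u = 3(x^2 - y^2) - 1
Step 3: u_x = 6x + 0
Step 4: At (3, 5): u_x = 18 + 0 = 18

18


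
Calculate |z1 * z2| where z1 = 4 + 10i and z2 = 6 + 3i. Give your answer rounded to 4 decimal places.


Step 1: |z1| = sqrt(4^2 + 10^2) = sqrt(116)
Step 2: |z2| = sqrt(6^2 + 3^2) = sqrt(45)
Step 3: |z1*z2| = |z1|*|z2| = sqrt(116) * sqrt(45) = sqrt(116 * 45) = sqrt(5220)
Step 4: = 72.2496

72.2496


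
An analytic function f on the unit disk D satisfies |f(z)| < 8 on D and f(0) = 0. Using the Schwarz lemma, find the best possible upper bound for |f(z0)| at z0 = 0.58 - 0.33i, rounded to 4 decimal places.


Step 1: g = f/8 maps D -> D with g(0) = 0, so by the Schwarz lemma |g(z)| <= |z|, i.e. |f(z)| <= 8|z|; this is sharp (f(z) = 8z).
Step 2: |z0|^2 = 0.58^2 + (-0.33)^2 = 0.4453
Step 3: |z0| = sqrt(0.4453) = 0.667308
Step 4: Best bound = 8 * |z0| = 8 * 0.667308 = 5.3385

5.3385


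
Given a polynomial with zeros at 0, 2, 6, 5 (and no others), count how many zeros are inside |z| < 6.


Step 1: Check each root:
  z = 0: |0| = 0 < 6
  z = 2: |2| = 2 < 6
  z = 6: |6| = 6 >= 6
  z = 5: |5| = 5 < 6
Step 2: Count = 3

3


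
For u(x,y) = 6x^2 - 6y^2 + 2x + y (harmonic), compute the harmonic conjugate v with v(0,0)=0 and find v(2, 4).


Step 1: v_x = -u_y = 12y - 1
Step 2: v_y = u_x = 12x + 2
Step 3: v = 12xy - x + 2y + C
Step 4: v(0,0) = 0 => C = 0
Step 5: v(2, 4) = 102

102


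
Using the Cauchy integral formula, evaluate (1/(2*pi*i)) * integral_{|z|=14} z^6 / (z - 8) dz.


Step 1: f(z) = z^6, a = 8 is inside |z| = 14
Step 2: By Cauchy integral formula: (1/(2pi*i)) * integral = f(a)
Step 3: f(8) = 8^6 = 262144

262144


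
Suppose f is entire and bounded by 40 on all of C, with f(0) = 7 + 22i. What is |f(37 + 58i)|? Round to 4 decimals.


Step 1: By Liouville's theorem, a bounded entire function is constant.
Step 2: f(z) = f(0) = 7 + 22i for all z.
Step 3: |f(w)| = |7 + 22i| = sqrt(49 + 484)
Step 4: = 23.0868

23.0868


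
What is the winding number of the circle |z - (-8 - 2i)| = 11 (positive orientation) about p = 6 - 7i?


Step 1: Center c = (-8, -2), radius = 11
Step 2: |p - c|^2 = 14^2 + (-5)^2 = 221
Step 3: r^2 = 121
Step 4: |p-c| > r so winding number = 0

0


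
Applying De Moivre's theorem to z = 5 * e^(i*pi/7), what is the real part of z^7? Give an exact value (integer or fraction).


Step 1: By De Moivre's theorem, z^7 = 5^7 * e^(i*7*pi/7) = 78125 * (cos(pi) + i*sin(pi))
Step 2: |z|^7 = 5^7 = 78125
Step 3: The angle pi already lies in [0, 2*pi)
Step 4: cos(pi) = -1
Step 5: Re(z^7) = 78125 * (-1) = -78125

-78125


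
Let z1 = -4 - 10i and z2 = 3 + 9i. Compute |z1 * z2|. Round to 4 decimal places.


Step 1: |z1| = sqrt((-4)^2 + (-10)^2) = sqrt(116)
Step 2: |z2| = sqrt(3^2 + 9^2) = sqrt(90)
Step 3: |z1*z2| = |z1|*|z2| = sqrt(116) * sqrt(90) = sqrt(116 * 90) = sqrt(10440)
Step 4: = 102.1763

102.1763


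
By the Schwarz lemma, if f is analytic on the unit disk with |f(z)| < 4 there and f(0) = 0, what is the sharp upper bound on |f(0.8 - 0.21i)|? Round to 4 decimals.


Step 1: g = f/4 maps D -> D with g(0) = 0, so by the Schwarz lemma |g(z)| <= |z|, i.e. |f(z)| <= 4|z|; this is sharp (f(z) = 4z).
Step 2: |z0|^2 = 0.8^2 + (-0.21)^2 = 0.6841
Step 3: |z0| = sqrt(0.6841) = 0.827103
Step 4: Best bound = 4 * |z0| = 4 * 0.827103 = 3.3084

3.3084


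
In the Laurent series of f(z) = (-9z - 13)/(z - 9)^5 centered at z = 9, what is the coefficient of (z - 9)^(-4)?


Step 1: Write the numerator in powers of (z - 9): -9z - 13 = -9(z - 9) + (-9*9 - 13) = -9(z - 9) - 94
Step 2: Divide by (z - 9)^5: f(z) = -94(z - 9)^(-5) - 9(z - 9)^(-4)
Step 3: This finite sum is the Laurent series of f about z = 9.
Step 4: Coefficient of (z - 9)^(-4) = coefficient of (z - 9) in the re-centred numerator = -9

-9


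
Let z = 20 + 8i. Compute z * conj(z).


Step 1: conj(z) = 20 - 8i
Step 2: z * conj(z) = 20^2 + 8^2
Step 3: = 400 + 64 = 464

464


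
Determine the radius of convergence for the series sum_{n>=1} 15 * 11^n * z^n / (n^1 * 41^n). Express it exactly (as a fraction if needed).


Step 1: General term a_n = 15 * 11^n / (n^1 * 41^n)
Step 2: By the root test, |a_n|^(1/n) = 15^(1/n) * 11 / (n^(1/n) * 41) -> 11/41 as n -> infinity (since 15^(1/n) -> 1 and n^(1/n) -> 1)
Step 3: R = 1/lim|a_n|^(1/n) = 41/11

41/11


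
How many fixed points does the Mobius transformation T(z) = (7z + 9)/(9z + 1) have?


Step 1: Fixed points satisfy T(z) = z
Step 2: 9z^2 - 6z - 9 = 0
Step 3: Discriminant = (-6)^2 - 4*9*(-9) = 360
Step 4: Number of fixed points = 2

2


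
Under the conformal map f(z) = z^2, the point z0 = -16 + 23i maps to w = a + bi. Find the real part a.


Step 1: z0 = -16 + 23i
Step 2: z0^2 = (-16)^2 - 23^2 - 736i
Step 3: real part = 256 - 529 = -273

-273


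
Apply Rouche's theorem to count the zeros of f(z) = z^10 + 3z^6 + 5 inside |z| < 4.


Step 1: On |z| = 4 the three terms have sizes |z^10| = 4^10 = 1048576, |3z^6| = 3*4^6 = 12288, |5| = 5
Step 2: The dominant term is g(z) = z^10; let h(z) = 3z^6 + 5 so f = g + h
Step 3: On |z| = 4: |g| = 1048576 and |h| <= 12288 + 5 = 12293
Step 4: Since 1048576 > 12293, |h| < |g| on |z| = 4, so by Rouche f has the same number of zeros as g inside |z| < 4
Step 5: g(z) = z^10 has 10 zeros (all at the origin) inside |z| < 4. Answer = 10

10


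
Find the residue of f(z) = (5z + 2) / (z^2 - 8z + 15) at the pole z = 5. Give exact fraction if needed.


Step 1: Q(z) = z^2 - 8z + 15 = (z - 5)(z - 3)
Step 2: Q'(z) = 2z - 8
Step 3: Q'(5) = 2, P(5) = 27
Step 4: Res = P(5)/Q'(5) = 27/2 = 27/2

27/2


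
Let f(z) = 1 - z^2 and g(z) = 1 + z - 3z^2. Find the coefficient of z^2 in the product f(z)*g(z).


Step 1: z^2 term in f*g comes from: (1)*(-3z^2) + (0)*(z) + (-z^2)*(1)
Step 2: = -3 + 0 - 1
Step 3: = -4

-4


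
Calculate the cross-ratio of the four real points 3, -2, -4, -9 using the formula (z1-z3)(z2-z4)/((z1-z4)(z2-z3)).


Step 1: (z1-z3)(z2-z4) = 7 * 7 = 49
Step 2: (z1-z4)(z2-z3) = 12 * 2 = 24
Step 3: Cross-ratio = 49/24 = 49/24

49/24


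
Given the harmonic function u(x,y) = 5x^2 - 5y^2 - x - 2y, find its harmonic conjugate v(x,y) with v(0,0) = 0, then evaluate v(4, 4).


Step 1: v_x = -u_y = 10y + 2
Step 2: v_y = u_x = 10x - 1
Step 3: v = 10xy + 2x - y + C
Step 4: v(0,0) = 0 => C = 0
Step 5: v(4, 4) = 164

164


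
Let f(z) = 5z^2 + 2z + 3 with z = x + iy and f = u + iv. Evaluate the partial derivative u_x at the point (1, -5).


Step 1: f(z) = 5(x+iy)^2 + 2(x+iy) + 3
Step 2: u = 5(x^2 - y^2) + 2x + 3
Step 3: u_x = 10x + 2
Step 4: At (1, -5): u_x = 10 + 2 = 12

12


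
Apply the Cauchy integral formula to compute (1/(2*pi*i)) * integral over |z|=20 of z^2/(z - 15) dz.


Step 1: f(z) = z^2, a = 15 is inside |z| = 20
Step 2: By Cauchy integral formula: (1/(2pi*i)) * integral = f(a)
Step 3: f(15) = 15^2 = 225

225


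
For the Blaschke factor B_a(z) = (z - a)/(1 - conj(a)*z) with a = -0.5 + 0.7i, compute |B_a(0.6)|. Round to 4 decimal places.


Step 1: Numerator z0 - a = 0.6 - (-0.5 + 0.7i) = 1.1 - 0.7i
Step 2: Denominator 1 - conj(a)*z0 = 1 - (-0.5 - 0.7i)*0.6 = 1.3 + 0.42i
Step 3: |z0 - a|^2 = 1.1^2 + (-0.7)^2 = 1.7; |1 - conj(a)*z0|^2 = 1.3^2 + 0.42^2 = 1.8664
Step 4: |B_a(0.6)| = sqrt(1.7 / 1.8664) = sqrt(0.910844)
Step 5: = 0.9544

0.9544


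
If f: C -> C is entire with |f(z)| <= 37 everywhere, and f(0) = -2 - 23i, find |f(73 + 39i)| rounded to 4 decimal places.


Step 1: By Liouville's theorem, a bounded entire function is constant.
Step 2: f(z) = f(0) = -2 - 23i for all z.
Step 3: |f(w)| = |-2 - 23i| = sqrt(4 + 529)
Step 4: = 23.0868

23.0868


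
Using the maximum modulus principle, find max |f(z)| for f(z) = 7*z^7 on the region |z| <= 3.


Step 1: On |z| = 3, |f(z)| = 7 * |z|^7 = 7 * 3^7
Step 2: By maximum modulus principle, maximum is on boundary.
Step 3: Maximum = 7 * 2187 = 15309

15309


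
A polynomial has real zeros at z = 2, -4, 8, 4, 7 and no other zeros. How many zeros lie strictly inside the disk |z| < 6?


Step 1: Check each root:
  z = 2: |2| = 2 < 6
  z = -4: |-4| = 4 < 6
  z = 8: |8| = 8 >= 6
  z = 4: |4| = 4 < 6
  z = 7: |7| = 7 >= 6
Step 2: Count = 3

3


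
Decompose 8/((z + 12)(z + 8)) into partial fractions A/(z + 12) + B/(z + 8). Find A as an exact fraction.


Step 1: Multiply both sides by (z + 12) and set z = -12
Step 2: A = 8 / (-12 + 8)
Step 3: A = 8 / (-4)
Step 4: A = -2

-2


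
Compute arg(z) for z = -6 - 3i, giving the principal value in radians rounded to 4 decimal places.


Step 1: z = -6 - 3i
Step 2: arg(z) = atan2(-3, -6)
Step 3: arg(z) = -2.6779

-2.6779


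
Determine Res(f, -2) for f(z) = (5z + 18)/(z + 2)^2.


Step 1: Pole of order 2 at z = -2
Step 2: Res = lim d/dz [(z + 2)^2 * f(z)] as z -> -2
Step 3: (z + 2)^2 * f(z) = 5z + 18
Step 4: d/dz[5z + 18] = 5

5


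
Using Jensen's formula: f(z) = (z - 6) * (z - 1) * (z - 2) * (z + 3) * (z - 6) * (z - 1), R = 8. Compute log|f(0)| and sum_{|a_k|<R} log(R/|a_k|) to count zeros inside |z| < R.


Jensen's formula: (1/2pi)*integral log|f(Re^it)|dt = log|f(0)| + sum_{|a_k|<R} log(R/|a_k|)
Step 1: f(0) = (-6) * (-1) * (-2) * 3 * (-6) * (-1) = -216
Step 2: log|f(0)| = log|6| + log|1| + log|2| + log|-3| + log|6| + log|1| = 5.3753
Step 3: Zeros inside |z| < 8: 6, 1, 2, -3, 6, 1
Step 4: Jensen sum = log(8/6) + log(8/1) + log(8/2) + log(8/3) + log(8/6) + log(8/1) = 7.1014
Step 5: n(R) = number of terms in the Jensen sum = count of zeros inside |z| < 8 = 6

6


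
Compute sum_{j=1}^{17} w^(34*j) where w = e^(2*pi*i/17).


Step 1: The sum sum_{j=1}^{n} w^(k*j) equals n if n | k, else 0.
Step 2: Here n = 17, k = 34
Step 3: Does n divide k? 17 | 34 -> True
Step 4: Sum = 17

17


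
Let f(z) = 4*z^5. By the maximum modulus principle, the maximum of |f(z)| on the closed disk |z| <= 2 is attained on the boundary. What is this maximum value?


Step 1: On |z| = 2, |f(z)| = 4 * |z|^5 = 4 * 2^5
Step 2: By maximum modulus principle, maximum is on boundary.
Step 3: Maximum = 4 * 32 = 128

128


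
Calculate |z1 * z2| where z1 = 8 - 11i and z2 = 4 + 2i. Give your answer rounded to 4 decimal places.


Step 1: |z1| = sqrt(8^2 + (-11)^2) = sqrt(185)
Step 2: |z2| = sqrt(4^2 + 2^2) = sqrt(20)
Step 3: |z1*z2| = |z1|*|z2| = sqrt(185) * sqrt(20) = sqrt(185 * 20) = sqrt(3700)
Step 4: = 60.8276

60.8276


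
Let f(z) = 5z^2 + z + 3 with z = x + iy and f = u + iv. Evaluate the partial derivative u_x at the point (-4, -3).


Step 1: f(z) = 5(x+iy)^2 + (x+iy) + 3
Step 2: u = 5(x^2 - y^2) + x + 3
Step 3: u_x = 10x + 1
Step 4: At (-4, -3): u_x = -40 + 1 = -39

-39


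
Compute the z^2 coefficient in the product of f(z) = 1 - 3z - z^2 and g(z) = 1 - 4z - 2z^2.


Step 1: z^2 term in f*g comes from: (1)*(-2z^2) + (-3z)*(-4z) + (-z^2)*(1)
Step 2: = -2 + 12 - 1
Step 3: = 9

9


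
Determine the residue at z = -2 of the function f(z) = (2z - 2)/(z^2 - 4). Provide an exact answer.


Step 1: Q(z) = z^2 - 4 = (z + 2)(z - 2)
Step 2: Q'(z) = 2z
Step 3: Q'(-2) = -4, P(-2) = -6
Step 4: Res = P(-2)/Q'(-2) = -6/(-4) = 3/2

3/2


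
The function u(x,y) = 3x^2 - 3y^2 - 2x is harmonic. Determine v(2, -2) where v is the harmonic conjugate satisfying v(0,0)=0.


Step 1: v_x = -u_y = 6y + 0
Step 2: v_y = u_x = 6x - 2
Step 3: v = 6xy - 2y + C
Step 4: v(0,0) = 0 => C = 0
Step 5: v(2, -2) = -20

-20


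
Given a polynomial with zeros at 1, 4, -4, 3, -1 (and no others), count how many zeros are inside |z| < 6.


Step 1: Check each root:
  z = 1: |1| = 1 < 6
  z = 4: |4| = 4 < 6
  z = -4: |-4| = 4 < 6
  z = 3: |3| = 3 < 6
  z = -1: |-1| = 1 < 6
Step 2: Count = 5

5


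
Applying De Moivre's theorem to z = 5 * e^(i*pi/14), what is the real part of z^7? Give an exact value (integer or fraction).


Step 1: By De Moivre's theorem, z^7 = 5^7 * e^(i*7*pi/14) = 78125 * (cos(pi/2) + i*sin(pi/2))
Step 2: |z|^7 = 5^7 = 78125
Step 3: The angle pi/2 already lies in [0, 2*pi)
Step 4: cos(pi/2) = 0
Step 5: Re(z^7) = 78125 * 0 = 0

0


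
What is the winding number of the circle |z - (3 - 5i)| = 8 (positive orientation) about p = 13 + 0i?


Step 1: Center c = (3, -5), radius = 8
Step 2: |p - c|^2 = 10^2 + 5^2 = 125
Step 3: r^2 = 64
Step 4: |p-c| > r so winding number = 0

0


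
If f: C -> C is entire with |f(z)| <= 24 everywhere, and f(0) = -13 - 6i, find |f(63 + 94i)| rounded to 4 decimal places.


Step 1: By Liouville's theorem, a bounded entire function is constant.
Step 2: f(z) = f(0) = -13 - 6i for all z.
Step 3: |f(w)| = |-13 - 6i| = sqrt(169 + 36)
Step 4: = 14.3178

14.3178


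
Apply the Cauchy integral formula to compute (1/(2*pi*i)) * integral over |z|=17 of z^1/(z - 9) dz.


Step 1: f(z) = z^1, a = 9 is inside |z| = 17
Step 2: By Cauchy integral formula: (1/(2pi*i)) * integral = f(a)
Step 3: f(9) = 9^1 = 9

9


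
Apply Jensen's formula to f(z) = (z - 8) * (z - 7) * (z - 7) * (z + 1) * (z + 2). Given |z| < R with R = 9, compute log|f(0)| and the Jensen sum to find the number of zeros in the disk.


Jensen's formula: (1/2pi)*integral log|f(Re^it)|dt = log|f(0)| + sum_{|a_k|<R} log(R/|a_k|)
Step 1: f(0) = (-8) * (-7) * (-7) * 1 * 2 = -784
Step 2: log|f(0)| = log|8| + log|7| + log|7| + log|-1| + log|-2| = 6.6644
Step 3: Zeros inside |z| < 9: 8, 7, 7, -1, -2
Step 4: Jensen sum = log(9/8) + log(9/7) + log(9/7) + log(9/1) + log(9/2) = 4.3217
Step 5: n(R) = number of terms in the Jensen sum = count of zeros inside |z| < 9 = 5

5


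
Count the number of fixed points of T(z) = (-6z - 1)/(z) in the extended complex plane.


Step 1: Fixed points satisfy T(z) = z
Step 2: z^2 + 6z + 1 = 0
Step 3: Discriminant = 6^2 - 4*1*1 = 32
Step 4: Number of fixed points = 2

2


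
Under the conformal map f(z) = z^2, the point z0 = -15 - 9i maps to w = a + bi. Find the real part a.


Step 1: z0 = -15 - 9i
Step 2: z0^2 = (-15)^2 - (-9)^2 + 270i
Step 3: real part = 225 - 81 = 144

144


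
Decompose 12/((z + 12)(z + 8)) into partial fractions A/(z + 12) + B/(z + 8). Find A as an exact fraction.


Step 1: Multiply both sides by (z + 12) and set z = -12
Step 2: A = 12 / (-12 + 8)
Step 3: A = 12 / (-4)
Step 4: A = -3

-3


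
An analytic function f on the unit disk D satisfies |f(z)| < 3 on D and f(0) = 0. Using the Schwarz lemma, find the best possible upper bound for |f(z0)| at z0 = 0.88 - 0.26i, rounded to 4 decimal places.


Step 1: g = f/3 maps D -> D with g(0) = 0, so by the Schwarz lemma |g(z)| <= |z|, i.e. |f(z)| <= 3|z|; this is sharp (f(z) = 3z).
Step 2: |z0|^2 = 0.88^2 + (-0.26)^2 = 0.842
Step 3: |z0| = sqrt(0.842) = 0.917606
Step 4: Best bound = 3 * |z0| = 3 * 0.917606 = 2.7528

2.7528


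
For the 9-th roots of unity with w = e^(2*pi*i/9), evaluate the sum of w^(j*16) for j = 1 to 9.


Step 1: The sum sum_{j=1}^{n} w^(k*j) equals n if n | k, else 0.
Step 2: Here n = 9, k = 16
Step 3: Does n divide k? 9 | 16 -> False
Step 4: Sum = 0

0


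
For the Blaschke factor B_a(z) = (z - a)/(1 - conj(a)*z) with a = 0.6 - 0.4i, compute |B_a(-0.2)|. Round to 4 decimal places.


Step 1: Numerator z0 - a = -0.2 - (0.6 - 0.4i) = -0.8 + 0.4i
Step 2: Denominator 1 - conj(a)*z0 = 1 - (0.6 + 0.4i)*(-0.2) = 1.12 + 0.08i
Step 3: |z0 - a|^2 = (-0.8)^2 + 0.4^2 = 0.8; |1 - conj(a)*z0|^2 = 1.12^2 + 0.08^2 = 1.2608
Step 4: |B_a(-0.2)| = sqrt(0.8 / 1.2608) = sqrt(0.634518)
Step 5: = 0.7966

0.7966


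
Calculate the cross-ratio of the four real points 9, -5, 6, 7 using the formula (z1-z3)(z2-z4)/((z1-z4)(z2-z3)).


Step 1: (z1-z3)(z2-z4) = 3 * (-12) = -36
Step 2: (z1-z4)(z2-z3) = 2 * (-11) = -22
Step 3: Cross-ratio = 36/22 = 18/11

18/11


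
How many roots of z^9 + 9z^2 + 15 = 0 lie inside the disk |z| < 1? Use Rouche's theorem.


Step 1: On |z| = 1 the three terms have sizes |z^9| = 1^9 = 1, |9z^2| = 9*1^2 = 9, |15| = 15
Step 2: The dominant term is g(z) = 15; let h(z) = z^9 + 9z^2 so f = g + h
Step 3: On |z| = 1: |g| = 15 and |h| <= 1 + 9 = 10
Step 4: Since 15 > 10, |h| < |g| on |z| = 1, so by Rouche f has the same number of zeros as g inside |z| < 1
Step 5: g(z) = 15 is a nonzero constant with no zeros inside |z| < 1. Answer = 0

0


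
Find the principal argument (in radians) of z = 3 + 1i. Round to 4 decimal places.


Step 1: z = 3 + 1i
Step 2: arg(z) = atan2(1, 3)
Step 3: arg(z) = 0.3218

0.3218


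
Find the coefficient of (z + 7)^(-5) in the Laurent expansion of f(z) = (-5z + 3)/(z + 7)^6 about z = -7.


Step 1: Write the numerator in powers of (z + 7): -5z + 3 = -5(z + 7) + (-5*(-7) + 3) = -5(z + 7) + 38
Step 2: Divide by (z + 7)^6: f(z) = 38(z + 7)^(-6) - 5(z + 7)^(-5)
Step 3: This finite sum is the Laurent series of f about z = -7.
Step 4: Coefficient of (z + 7)^(-5) = coefficient of (z + 7) in the re-centred numerator = -5

-5


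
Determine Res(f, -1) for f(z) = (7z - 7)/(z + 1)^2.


Step 1: Pole of order 2 at z = -1
Step 2: Res = lim d/dz [(z + 1)^2 * f(z)] as z -> -1
Step 3: (z + 1)^2 * f(z) = 7z - 7
Step 4: d/dz[7z - 7] = 7

7


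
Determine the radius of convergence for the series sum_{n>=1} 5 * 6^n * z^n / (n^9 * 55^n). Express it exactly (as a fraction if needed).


Step 1: General term a_n = 5 * 6^n / (n^9 * 55^n)
Step 2: By the root test, |a_n|^(1/n) = 5^(1/n) * 6 / (n^(9/n) * 55) -> 6/55 as n -> infinity (since 5^(1/n) -> 1 and n^(9/n) -> 1)
Step 3: R = 1/lim|a_n|^(1/n) = 55/6

55/6


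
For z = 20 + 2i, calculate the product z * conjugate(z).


Step 1: conj(z) = 20 - 2i
Step 2: z * conj(z) = 20^2 + 2^2
Step 3: = 400 + 4 = 404

404


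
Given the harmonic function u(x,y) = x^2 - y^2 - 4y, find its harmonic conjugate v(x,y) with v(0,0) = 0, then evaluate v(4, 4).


Step 1: v_x = -u_y = 2y + 4
Step 2: v_y = u_x = 2x + 0
Step 3: v = 2xy + 4x + C
Step 4: v(0,0) = 0 => C = 0
Step 5: v(4, 4) = 48

48


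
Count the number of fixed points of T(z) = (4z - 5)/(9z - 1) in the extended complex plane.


Step 1: Fixed points satisfy T(z) = z
Step 2: 9z^2 - 5z + 5 = 0
Step 3: Discriminant = (-5)^2 - 4*9*5 = -155
Step 4: Number of fixed points = 2

2


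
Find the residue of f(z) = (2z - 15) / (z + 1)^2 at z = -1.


Step 1: Pole of order 2 at z = -1
Step 2: Res = lim d/dz [(z + 1)^2 * f(z)] as z -> -1
Step 3: (z + 1)^2 * f(z) = 2z - 15
Step 4: d/dz[2z - 15] = 2

2


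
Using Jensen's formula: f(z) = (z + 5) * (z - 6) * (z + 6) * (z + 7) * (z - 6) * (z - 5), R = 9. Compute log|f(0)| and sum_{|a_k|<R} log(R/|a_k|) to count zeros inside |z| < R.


Jensen's formula: (1/2pi)*integral log|f(Re^it)|dt = log|f(0)| + sum_{|a_k|<R} log(R/|a_k|)
Step 1: f(0) = 5 * (-6) * 6 * 7 * (-6) * (-5) = -37800
Step 2: log|f(0)| = log|-5| + log|6| + log|-6| + log|-7| + log|6| + log|5| = 10.5401
Step 3: Zeros inside |z| < 9: -5, 6, -6, -7, 6, 5
Step 4: Jensen sum = log(9/5) + log(9/6) + log(9/6) + log(9/7) + log(9/6) + log(9/5) = 2.6433
Step 5: n(R) = number of terms in the Jensen sum = count of zeros inside |z| < 9 = 6

6


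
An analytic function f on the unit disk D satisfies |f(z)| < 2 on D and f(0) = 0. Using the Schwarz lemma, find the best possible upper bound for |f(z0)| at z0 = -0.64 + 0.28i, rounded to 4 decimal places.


Step 1: g = f/2 maps D -> D with g(0) = 0, so by the Schwarz lemma |g(z)| <= |z|, i.e. |f(z)| <= 2|z|; this is sharp (f(z) = 2z).
Step 2: |z0|^2 = (-0.64)^2 + 0.28^2 = 0.488
Step 3: |z0| = sqrt(0.488) = 0.69857
Step 4: Best bound = 2 * |z0| = 2 * 0.69857 = 1.3971

1.3971


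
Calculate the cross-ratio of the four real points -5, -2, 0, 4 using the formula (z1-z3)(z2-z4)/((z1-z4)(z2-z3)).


Step 1: (z1-z3)(z2-z4) = (-5) * (-6) = 30
Step 2: (z1-z4)(z2-z3) = (-9) * (-2) = 18
Step 3: Cross-ratio = 30/18 = 5/3

5/3


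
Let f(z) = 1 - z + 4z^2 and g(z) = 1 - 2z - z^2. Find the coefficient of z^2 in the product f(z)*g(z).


Step 1: z^2 term in f*g comes from: (1)*(-z^2) + (-z)*(-2z) + (4z^2)*(1)
Step 2: = -1 + 2 + 4
Step 3: = 5

5


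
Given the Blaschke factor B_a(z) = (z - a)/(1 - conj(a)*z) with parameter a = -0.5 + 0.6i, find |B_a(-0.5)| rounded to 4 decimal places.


Step 1: Numerator z0 - a = -0.5 - (-0.5 + 0.6i) = 0 - 0.6i
Step 2: Denominator 1 - conj(a)*z0 = 1 - (-0.5 - 0.6i)*(-0.5) = 0.75 - 0.3i
Step 3: |z0 - a|^2 = 0^2 + (-0.6)^2 = 0.36; |1 - conj(a)*z0|^2 = 0.75^2 + (-0.3)^2 = 0.6525
Step 4: |B_a(-0.5)| = sqrt(0.36 / 0.6525) = sqrt(0.551724)
Step 5: = 0.7428

0.7428


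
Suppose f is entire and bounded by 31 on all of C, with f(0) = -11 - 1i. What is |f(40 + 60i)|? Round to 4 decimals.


Step 1: By Liouville's theorem, a bounded entire function is constant.
Step 2: f(z) = f(0) = -11 - 1i for all z.
Step 3: |f(w)| = |-11 - 1i| = sqrt(121 + 1)
Step 4: = 11.0454

11.0454


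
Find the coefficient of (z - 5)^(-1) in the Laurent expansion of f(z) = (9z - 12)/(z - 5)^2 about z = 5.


Step 1: Write the numerator in powers of (z - 5): 9z - 12 = 9(z - 5) + (9*5 - 12) = 9(z - 5) + 33
Step 2: Divide by (z - 5)^2: f(z) = 33(z - 5)^(-2) + 9(z - 5)^(-1)
Step 3: This finite sum is the Laurent series of f about z = 5.
Step 4: Coefficient of (z - 5)^(-1) = coefficient of (z - 5) in the re-centred numerator = 9

9


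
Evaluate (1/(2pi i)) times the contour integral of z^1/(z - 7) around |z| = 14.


Step 1: f(z) = z^1, a = 7 is inside |z| = 14
Step 2: By Cauchy integral formula: (1/(2pi*i)) * integral = f(a)
Step 3: f(7) = 7^1 = 7

7


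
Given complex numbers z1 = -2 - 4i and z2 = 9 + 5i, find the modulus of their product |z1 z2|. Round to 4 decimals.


Step 1: |z1| = sqrt((-2)^2 + (-4)^2) = sqrt(20)
Step 2: |z2| = sqrt(9^2 + 5^2) = sqrt(106)
Step 3: |z1*z2| = |z1|*|z2| = sqrt(20) * sqrt(106) = sqrt(20 * 106) = sqrt(2120)
Step 4: = 46.0435

46.0435


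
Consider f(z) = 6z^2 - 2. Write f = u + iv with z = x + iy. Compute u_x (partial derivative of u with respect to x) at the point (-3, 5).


Step 1: f(z) = 6(x+iy)^2 - 2
Step 2: u = 6(x^2 - y^2) - 2
Step 3: u_x = 12x + 0
Step 4: At (-3, 5): u_x = -36 + 0 = -36

-36


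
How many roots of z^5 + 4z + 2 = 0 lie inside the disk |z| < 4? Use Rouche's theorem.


Step 1: On |z| = 4 the three terms have sizes |z^5| = 4^5 = 1024, |4z| = 4*4 = 16, |2| = 2
Step 2: The dominant term is g(z) = z^5; let h(z) = 4z + 2 so f = g + h
Step 3: On |z| = 4: |g| = 1024 and |h| <= 16 + 2 = 18
Step 4: Since 1024 > 18, |h| < |g| on |z| = 4, so by Rouche f has the same number of zeros as g inside |z| < 4
Step 5: g(z) = z^5 has 5 zeros (all at the origin) inside |z| < 4. Answer = 5

5


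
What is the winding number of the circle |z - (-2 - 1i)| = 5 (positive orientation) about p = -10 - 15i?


Step 1: Center c = (-2, -1), radius = 5
Step 2: |p - c|^2 = (-8)^2 + (-14)^2 = 260
Step 3: r^2 = 25
Step 4: |p-c| > r so winding number = 0

0


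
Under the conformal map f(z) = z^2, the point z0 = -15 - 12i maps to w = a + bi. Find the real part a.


Step 1: z0 = -15 - 12i
Step 2: z0^2 = (-15)^2 - (-12)^2 + 360i
Step 3: real part = 225 - 144 = 81

81


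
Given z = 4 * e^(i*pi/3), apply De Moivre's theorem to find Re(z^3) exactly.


Step 1: By De Moivre's theorem, z^3 = 4^3 * e^(i*3*pi/3) = 64 * (cos(pi) + i*sin(pi))
Step 2: |z|^3 = 4^3 = 64
Step 3: The angle pi already lies in [0, 2*pi)
Step 4: cos(pi) = -1
Step 5: Re(z^3) = 64 * (-1) = -64

-64


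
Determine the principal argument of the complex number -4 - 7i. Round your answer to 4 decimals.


Step 1: z = -4 - 7i
Step 2: arg(z) = atan2(-7, -4)
Step 3: arg(z) = -2.0899

-2.0899


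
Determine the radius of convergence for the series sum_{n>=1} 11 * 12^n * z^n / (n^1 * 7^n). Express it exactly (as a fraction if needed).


Step 1: General term a_n = 11 * 12^n / (n^1 * 7^n)
Step 2: By the root test, |a_n|^(1/n) = 11^(1/n) * 12 / (n^(1/n) * 7) -> 12/7 as n -> infinity (since 11^(1/n) -> 1 and n^(1/n) -> 1)
Step 3: R = 1/lim|a_n|^(1/n) = 7/12

7/12


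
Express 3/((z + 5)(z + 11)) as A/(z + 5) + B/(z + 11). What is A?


Step 1: Multiply both sides by (z + 5) and set z = -5
Step 2: A = 3 / (-5 + 11)
Step 3: A = 3 / 6
Step 4: A = 1/2

1/2


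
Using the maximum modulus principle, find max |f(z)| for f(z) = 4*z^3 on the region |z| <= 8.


Step 1: On |z| = 8, |f(z)| = 4 * |z|^3 = 4 * 8^3
Step 2: By maximum modulus principle, maximum is on boundary.
Step 3: Maximum = 4 * 512 = 2048

2048


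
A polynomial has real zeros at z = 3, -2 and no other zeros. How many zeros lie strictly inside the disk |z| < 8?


Step 1: Check each root:
  z = 3: |3| = 3 < 8
  z = -2: |-2| = 2 < 8
Step 2: Count = 2

2


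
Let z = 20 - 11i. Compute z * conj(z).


Step 1: conj(z) = 20 + 11i
Step 2: z * conj(z) = 20^2 + (-11)^2
Step 3: = 400 + 121 = 521

521


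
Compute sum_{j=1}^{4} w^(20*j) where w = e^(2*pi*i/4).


Step 1: The sum sum_{j=1}^{n} w^(k*j) equals n if n | k, else 0.
Step 2: Here n = 4, k = 20
Step 3: Does n divide k? 4 | 20 -> True
Step 4: Sum = 4

4


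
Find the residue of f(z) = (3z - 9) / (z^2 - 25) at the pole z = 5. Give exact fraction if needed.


Step 1: Q(z) = z^2 - 25 = (z - 5)(z + 5)
Step 2: Q'(z) = 2z
Step 3: Q'(5) = 10, P(5) = 6
Step 4: Res = P(5)/Q'(5) = 6/10 = 3/5

3/5


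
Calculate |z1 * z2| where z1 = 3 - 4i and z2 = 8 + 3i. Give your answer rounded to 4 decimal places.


Step 1: |z1| = sqrt(3^2 + (-4)^2) = sqrt(25)
Step 2: |z2| = sqrt(8^2 + 3^2) = sqrt(73)
Step 3: |z1*z2| = |z1|*|z2| = sqrt(25) * sqrt(73) = sqrt(25 * 73) = sqrt(1825)
Step 4: = 42.72

42.72


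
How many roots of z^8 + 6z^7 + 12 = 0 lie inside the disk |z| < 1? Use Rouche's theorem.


Step 1: On |z| = 1 the three terms have sizes |z^8| = 1^8 = 1, |6z^7| = 6*1^7 = 6, |12| = 12
Step 2: The dominant term is g(z) = 12; let h(z) = z^8 + 6z^7 so f = g + h
Step 3: On |z| = 1: |g| = 12 and |h| <= 1 + 6 = 7
Step 4: Since 12 > 7, |h| < |g| on |z| = 1, so by Rouche f has the same number of zeros as g inside |z| < 1
Step 5: g(z) = 12 is a nonzero constant with no zeros inside |z| < 1. Answer = 0

0


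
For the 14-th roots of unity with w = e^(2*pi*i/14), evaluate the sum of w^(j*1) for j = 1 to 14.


Step 1: The sum sum_{j=1}^{n} w^(k*j) equals n if n | k, else 0.
Step 2: Here n = 14, k = 1
Step 3: Does n divide k? 14 | 1 -> False
Step 4: Sum = 0

0


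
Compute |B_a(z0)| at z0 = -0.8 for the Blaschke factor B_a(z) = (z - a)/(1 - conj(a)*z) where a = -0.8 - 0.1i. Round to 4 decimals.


Step 1: Numerator z0 - a = -0.8 - (-0.8 - 0.1i) = 0 + 0.1i
Step 2: Denominator 1 - conj(a)*z0 = 1 - (-0.8 + 0.1i)*(-0.8) = 0.36 + 0.08i
Step 3: |z0 - a|^2 = 0^2 + 0.1^2 = 0.01; |1 - conj(a)*z0|^2 = 0.36^2 + 0.08^2 = 0.136
Step 4: |B_a(-0.8)| = sqrt(0.01 / 0.136) = sqrt(0.073529)
Step 5: = 0.2712

0.2712


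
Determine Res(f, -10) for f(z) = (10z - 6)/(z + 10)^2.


Step 1: Pole of order 2 at z = -10
Step 2: Res = lim d/dz [(z + 10)^2 * f(z)] as z -> -10
Step 3: (z + 10)^2 * f(z) = 10z - 6
Step 4: d/dz[10z - 6] = 10

10


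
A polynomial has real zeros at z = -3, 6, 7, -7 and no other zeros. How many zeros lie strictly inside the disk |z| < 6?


Step 1: Check each root:
  z = -3: |-3| = 3 < 6
  z = 6: |6| = 6 >= 6
  z = 7: |7| = 7 >= 6
  z = -7: |-7| = 7 >= 6
Step 2: Count = 1

1


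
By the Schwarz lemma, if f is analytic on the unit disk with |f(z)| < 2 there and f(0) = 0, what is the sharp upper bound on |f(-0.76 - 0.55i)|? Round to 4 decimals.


Step 1: g = f/2 maps D -> D with g(0) = 0, so by the Schwarz lemma |g(z)| <= |z|, i.e. |f(z)| <= 2|z|; this is sharp (f(z) = 2z).
Step 2: |z0|^2 = (-0.76)^2 + (-0.55)^2 = 0.8801
Step 3: |z0| = sqrt(0.8801) = 0.938136
Step 4: Best bound = 2 * |z0| = 2 * 0.938136 = 1.8763

1.8763


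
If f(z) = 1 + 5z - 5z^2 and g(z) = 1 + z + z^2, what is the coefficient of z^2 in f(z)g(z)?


Step 1: z^2 term in f*g comes from: (1)*(z^2) + (5z)*(z) + (-5z^2)*(1)
Step 2: = 1 + 5 - 5
Step 3: = 1

1
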